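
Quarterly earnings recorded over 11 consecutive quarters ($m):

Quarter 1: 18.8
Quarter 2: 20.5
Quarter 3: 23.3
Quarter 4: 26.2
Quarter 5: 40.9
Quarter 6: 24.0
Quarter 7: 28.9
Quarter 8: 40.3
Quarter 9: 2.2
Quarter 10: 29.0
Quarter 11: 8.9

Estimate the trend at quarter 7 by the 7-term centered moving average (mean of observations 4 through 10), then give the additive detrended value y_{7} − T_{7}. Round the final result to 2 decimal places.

1.54

Trend T_7 = (26.2 + 40.9 + 24.0 + 28.9 + 40.3 + 2.2 + 29.0) / 7 = 191.5/7 = 27.3571
Detrended value: 28.9 − 27.3571 = 1.54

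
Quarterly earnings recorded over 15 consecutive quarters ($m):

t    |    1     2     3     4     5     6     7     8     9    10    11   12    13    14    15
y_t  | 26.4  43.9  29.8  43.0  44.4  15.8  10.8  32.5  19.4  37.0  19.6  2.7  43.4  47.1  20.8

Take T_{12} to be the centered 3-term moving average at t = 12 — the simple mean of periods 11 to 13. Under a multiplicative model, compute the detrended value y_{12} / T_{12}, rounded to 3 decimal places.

0.123

Trend T_12 = (19.6 + 2.7 + 43.4) / 3 = 65.7/3 = 21.90000
Ratio to trend: 2.7 / 21.90000 = 0.123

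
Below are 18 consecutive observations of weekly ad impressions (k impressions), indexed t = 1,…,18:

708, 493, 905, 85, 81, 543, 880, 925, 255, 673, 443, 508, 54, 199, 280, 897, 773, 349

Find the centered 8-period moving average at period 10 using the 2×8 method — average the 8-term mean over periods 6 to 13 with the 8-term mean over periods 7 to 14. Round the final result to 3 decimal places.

513.625

Sum over 6–13: 543 + 880 + 925 + 255 + 673 + 443 + 508 + 54 = 4281
Sum over 7–14: 880 + 925 + 255 + 673 + 443 + 508 + 54 + 199 = 3937
CMA at t=10 = (4281 + 3937) / (2·8) = 8218 / 16 = 513.625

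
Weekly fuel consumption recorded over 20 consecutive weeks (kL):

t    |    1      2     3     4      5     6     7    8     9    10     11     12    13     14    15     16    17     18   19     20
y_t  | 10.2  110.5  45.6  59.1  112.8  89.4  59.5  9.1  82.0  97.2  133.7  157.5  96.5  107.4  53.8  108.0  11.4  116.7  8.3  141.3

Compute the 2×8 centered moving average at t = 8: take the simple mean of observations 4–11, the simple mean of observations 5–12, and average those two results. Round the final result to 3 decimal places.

Sum over 4–11: 59.1 + 112.8 + 89.4 + 59.5 + 9.1 + 82.0 + 97.2 + 133.7 = 642.8
Sum over 5–12: 112.8 + 89.4 + 59.5 + 9.1 + 82.0 + 97.2 + 133.7 + 157.5 = 741.2
CMA at t=8 = (642.8 + 741.2) / (2·8) = 1384.0 / 16 = 86.500

86.500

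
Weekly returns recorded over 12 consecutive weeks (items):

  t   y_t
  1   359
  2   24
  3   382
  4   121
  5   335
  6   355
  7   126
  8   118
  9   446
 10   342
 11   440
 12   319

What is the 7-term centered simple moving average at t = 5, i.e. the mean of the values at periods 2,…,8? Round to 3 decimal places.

208.714

Sum of periods 2–8: 24 + 382 + 121 + 335 + 355 + 126 + 118 = 1461
Divide by 7: 1461 / 7 = 208.714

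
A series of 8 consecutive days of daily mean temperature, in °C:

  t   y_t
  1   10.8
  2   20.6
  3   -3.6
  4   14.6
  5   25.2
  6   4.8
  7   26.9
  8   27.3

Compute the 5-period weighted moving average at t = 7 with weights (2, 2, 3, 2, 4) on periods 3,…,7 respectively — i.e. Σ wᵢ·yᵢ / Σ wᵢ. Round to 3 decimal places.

Weighted sum: 2·-3.6 + 2·14.6 + 3·25.2 + 2·4.8 + 4·26.9 = -7.2 + 29.2 + 75.6 + 9.6 + 107.6 = 214.8
Weight total: 2 + 2 + 3 + 2 + 4 = 13
WMA = 214.8 / 13 = 16.523

16.523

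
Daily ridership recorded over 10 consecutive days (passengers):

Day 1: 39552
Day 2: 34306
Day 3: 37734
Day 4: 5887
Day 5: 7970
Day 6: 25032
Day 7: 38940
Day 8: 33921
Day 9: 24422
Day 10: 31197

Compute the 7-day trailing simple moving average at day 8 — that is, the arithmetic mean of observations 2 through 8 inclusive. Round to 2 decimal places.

Sum of periods 2–8: 34306 + 37734 + 5887 + 7970 + 25032 + 38940 + 33921 = 183790
Divide by 7: 183790 / 7 = 26255.71

26255.71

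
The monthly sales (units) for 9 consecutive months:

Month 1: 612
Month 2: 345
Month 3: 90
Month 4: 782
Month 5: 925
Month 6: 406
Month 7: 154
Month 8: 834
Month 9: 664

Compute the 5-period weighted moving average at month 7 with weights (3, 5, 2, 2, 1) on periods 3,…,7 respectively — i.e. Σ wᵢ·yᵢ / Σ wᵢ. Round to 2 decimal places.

Weighted sum: 3·90 + 5·782 + 2·925 + 2·406 + 1·154 = 270 + 3910 + 1850 + 812 + 154 = 6996
Weight total: 3 + 5 + 2 + 2 + 1 = 13
WMA = 6996 / 13 = 538.15

538.15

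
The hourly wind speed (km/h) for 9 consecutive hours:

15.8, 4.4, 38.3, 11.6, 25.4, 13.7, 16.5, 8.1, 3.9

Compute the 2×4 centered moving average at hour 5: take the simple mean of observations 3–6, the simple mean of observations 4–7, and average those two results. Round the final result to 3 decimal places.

Sum over 3–6: 38.3 + 11.6 + 25.4 + 13.7 = 89.0
Sum over 4–7: 11.6 + 25.4 + 13.7 + 16.5 = 67.2
CMA at t=5 = (89.0 + 67.2) / (2·4) = 156.2 / 8 = 19.525

19.525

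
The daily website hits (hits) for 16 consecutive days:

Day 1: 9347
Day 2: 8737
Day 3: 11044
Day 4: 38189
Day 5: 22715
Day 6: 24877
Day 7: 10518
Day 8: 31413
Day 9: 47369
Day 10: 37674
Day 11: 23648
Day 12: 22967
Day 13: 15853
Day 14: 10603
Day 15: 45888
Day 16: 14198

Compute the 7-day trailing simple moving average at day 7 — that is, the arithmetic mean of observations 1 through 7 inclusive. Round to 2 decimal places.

Sum of periods 1–7: 9347 + 8737 + 11044 + 38189 + 22715 + 24877 + 10518 = 125427
Divide by 7: 125427 / 7 = 17918.14

17918.14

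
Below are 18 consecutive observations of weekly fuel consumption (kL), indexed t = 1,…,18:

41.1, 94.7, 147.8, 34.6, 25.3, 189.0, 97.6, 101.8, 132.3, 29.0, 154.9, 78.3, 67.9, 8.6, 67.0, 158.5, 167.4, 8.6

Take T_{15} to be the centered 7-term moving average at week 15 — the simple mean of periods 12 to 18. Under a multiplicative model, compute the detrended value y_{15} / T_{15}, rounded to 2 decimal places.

Trend T_15 = (78.3 + 67.9 + 8.6 + 67.0 + 158.5 + 167.4 + 8.6) / 7 = 556.3/7 = 79.4714
Ratio to trend: 67.0 / 79.4714 = 0.84

0.84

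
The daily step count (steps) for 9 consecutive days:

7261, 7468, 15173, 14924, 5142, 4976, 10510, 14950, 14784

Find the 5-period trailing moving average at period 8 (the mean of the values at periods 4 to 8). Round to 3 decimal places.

Sum of periods 4–8: 14924 + 5142 + 4976 + 10510 + 14950 = 50502
Divide by 5: 50502 / 5 = 10100.400

10100.400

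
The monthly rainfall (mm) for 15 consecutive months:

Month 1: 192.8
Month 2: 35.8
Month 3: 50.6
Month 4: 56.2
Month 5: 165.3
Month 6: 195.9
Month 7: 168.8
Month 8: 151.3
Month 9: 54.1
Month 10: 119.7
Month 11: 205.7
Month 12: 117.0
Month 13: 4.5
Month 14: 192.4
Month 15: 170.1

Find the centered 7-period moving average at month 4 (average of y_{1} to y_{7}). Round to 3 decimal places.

123.629

Sum of periods 1–7: 192.8 + 35.8 + 50.6 + 56.2 + 165.3 + 195.9 + 168.8 = 865.4
Divide by 7: 865.4 / 7 = 123.629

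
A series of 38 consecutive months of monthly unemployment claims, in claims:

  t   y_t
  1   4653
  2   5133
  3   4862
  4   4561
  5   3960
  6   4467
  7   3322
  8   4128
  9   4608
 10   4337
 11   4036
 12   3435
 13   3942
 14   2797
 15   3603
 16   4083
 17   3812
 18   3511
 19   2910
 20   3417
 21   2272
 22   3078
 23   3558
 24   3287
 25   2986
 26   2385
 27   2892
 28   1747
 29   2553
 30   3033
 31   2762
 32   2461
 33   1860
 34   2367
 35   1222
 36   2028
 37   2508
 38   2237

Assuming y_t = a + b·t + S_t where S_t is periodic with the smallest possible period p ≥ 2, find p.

First differences y_{t+1} − y_t: 480, -271, -301, -601, 507, -1145, 806, 480, -271, -301, -601, 507, -1145, 806, 480, -271, …
The difference pattern repeats every 7 terms and not for any smaller step, so p = 7.

7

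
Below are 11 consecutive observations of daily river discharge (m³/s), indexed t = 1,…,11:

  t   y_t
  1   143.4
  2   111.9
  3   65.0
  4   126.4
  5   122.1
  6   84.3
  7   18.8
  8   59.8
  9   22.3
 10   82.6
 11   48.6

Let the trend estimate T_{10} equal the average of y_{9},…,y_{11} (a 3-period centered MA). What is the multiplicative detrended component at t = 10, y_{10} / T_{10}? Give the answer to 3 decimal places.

Trend T_10 = (22.3 + 82.6 + 48.6) / 3 = 153.5/3 = 51.16667
Ratio to trend: 82.6 / 51.16667 = 1.614

1.614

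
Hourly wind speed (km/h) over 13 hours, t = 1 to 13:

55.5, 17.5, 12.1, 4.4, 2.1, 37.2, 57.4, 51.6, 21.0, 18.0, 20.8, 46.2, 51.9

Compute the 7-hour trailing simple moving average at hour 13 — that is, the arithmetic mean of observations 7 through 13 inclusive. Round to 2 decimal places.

Sum of periods 7–13: 57.4 + 51.6 + 21.0 + 18.0 + 20.8 + 46.2 + 51.9 = 266.9
Divide by 7: 266.9 / 7 = 38.13

38.13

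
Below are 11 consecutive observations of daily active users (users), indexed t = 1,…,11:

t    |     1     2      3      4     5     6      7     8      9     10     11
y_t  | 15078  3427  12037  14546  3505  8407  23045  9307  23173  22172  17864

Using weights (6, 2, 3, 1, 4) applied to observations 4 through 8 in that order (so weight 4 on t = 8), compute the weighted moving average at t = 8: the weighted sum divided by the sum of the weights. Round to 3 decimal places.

Weighted sum: 6·14546 + 2·3505 + 3·8407 + 1·23045 + 4·9307 = 87276 + 7010 + 25221 + 23045 + 37228 = 179780
Weight total: 6 + 2 + 3 + 1 + 4 = 16
WMA = 179780 / 16 = 11236.250

11236.250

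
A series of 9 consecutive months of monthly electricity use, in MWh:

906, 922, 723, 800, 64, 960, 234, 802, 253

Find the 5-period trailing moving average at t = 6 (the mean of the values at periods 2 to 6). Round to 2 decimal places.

693.80

Sum of periods 2–6: 922 + 723 + 800 + 64 + 960 = 3469
Divide by 5: 3469 / 5 = 693.80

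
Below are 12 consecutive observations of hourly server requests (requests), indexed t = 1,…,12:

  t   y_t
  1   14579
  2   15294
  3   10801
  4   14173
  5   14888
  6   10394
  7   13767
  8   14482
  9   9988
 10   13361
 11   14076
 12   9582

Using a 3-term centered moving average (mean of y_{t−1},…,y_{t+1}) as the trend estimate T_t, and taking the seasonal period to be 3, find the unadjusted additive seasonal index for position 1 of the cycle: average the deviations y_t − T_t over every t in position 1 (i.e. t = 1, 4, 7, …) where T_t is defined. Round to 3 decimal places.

885.889

Season position 1 occurs at t = 4, 7, 10 (where T_t is defined).
t=4: T_4 = 13287.33333; y_4 − T_4 = 14173 − 13287.33333 = 885.66667
t=7: T_7 = 12881.00000; y_7 − T_7 = 13767 − 12881.00000 = 886.00000
t=10: T_10 = 12475.00000; y_10 − T_10 = 13361 − 12475.00000 = 886.00000
Mean deviation: (885.66667 + 886.00000 + 886.00000) / 3 = 885.889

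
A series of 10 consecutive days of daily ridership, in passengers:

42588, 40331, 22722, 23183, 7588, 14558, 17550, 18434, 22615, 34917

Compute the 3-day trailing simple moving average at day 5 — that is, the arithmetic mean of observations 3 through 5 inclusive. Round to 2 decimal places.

17831.00

Sum of periods 3–5: 22722 + 23183 + 7588 = 53493
Divide by 3: 53493 / 3 = 17831.00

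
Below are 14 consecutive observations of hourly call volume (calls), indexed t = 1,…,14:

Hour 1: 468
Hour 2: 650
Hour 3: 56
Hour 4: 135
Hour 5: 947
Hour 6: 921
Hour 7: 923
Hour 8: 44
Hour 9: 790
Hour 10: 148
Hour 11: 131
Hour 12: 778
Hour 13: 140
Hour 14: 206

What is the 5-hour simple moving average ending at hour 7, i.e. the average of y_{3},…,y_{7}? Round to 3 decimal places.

Sum of periods 3–7: 56 + 135 + 947 + 921 + 923 = 2982
Divide by 5: 2982 / 5 = 596.400

596.400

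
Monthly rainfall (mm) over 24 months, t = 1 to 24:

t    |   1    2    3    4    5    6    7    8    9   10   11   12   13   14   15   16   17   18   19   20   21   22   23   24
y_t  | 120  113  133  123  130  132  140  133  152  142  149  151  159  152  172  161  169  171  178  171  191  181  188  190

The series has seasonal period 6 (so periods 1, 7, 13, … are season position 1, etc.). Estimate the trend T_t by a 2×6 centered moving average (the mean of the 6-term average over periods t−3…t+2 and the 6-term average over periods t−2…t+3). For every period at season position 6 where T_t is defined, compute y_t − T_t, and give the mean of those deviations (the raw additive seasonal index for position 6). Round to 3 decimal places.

Season position 6 occurs at t = 6, 12, 18 (where T_t is defined).
t=6: T_6 = 133.41667; y_6 − T_6 = 132 − 133.41667 = -1.41667
t=12: T_12 = 152.50000; y_12 − T_12 = 151 − 152.50000 = -1.50000
t=18: T_18 = 171.91667; y_18 − T_18 = 171 − 171.91667 = -0.91667
Mean deviation: (-1.41667 + -1.50000 + -0.91667) / 3 = -1.278

-1.278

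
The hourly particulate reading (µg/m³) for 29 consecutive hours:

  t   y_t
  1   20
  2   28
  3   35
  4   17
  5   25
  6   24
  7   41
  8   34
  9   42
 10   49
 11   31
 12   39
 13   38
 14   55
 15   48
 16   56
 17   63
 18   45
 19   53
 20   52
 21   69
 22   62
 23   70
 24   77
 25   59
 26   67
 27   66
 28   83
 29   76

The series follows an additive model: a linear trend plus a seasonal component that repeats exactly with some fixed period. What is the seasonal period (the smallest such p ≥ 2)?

First differences y_{t+1} − y_t: 8, 7, -18, 8, -1, 17, -7, 8, 7, -18, 8, -1, 17, -7, 8, 7, …
The difference pattern repeats every 7 terms and not for any smaller step, so p = 7.

7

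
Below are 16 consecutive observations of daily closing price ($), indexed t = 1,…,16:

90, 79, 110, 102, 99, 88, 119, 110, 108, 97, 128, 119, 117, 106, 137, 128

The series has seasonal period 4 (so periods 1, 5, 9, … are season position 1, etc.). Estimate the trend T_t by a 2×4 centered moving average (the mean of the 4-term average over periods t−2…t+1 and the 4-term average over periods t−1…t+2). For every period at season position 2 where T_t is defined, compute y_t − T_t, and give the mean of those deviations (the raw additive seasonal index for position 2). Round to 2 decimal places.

-14.92

Season position 2 occurs at t = 6, 10, 14 (where T_t is defined).
t=6: T_6 = 103.0000; y_6 − T_6 = 88 − 103.0000 = -15.0000
t=10: T_10 = 111.8750; y_10 − T_10 = 97 − 111.8750 = -14.8750
t=14: T_14 = 120.8750; y_14 − T_14 = 106 − 120.8750 = -14.8750
Mean deviation: (-15.0000 + -14.8750 + -14.8750) / 3 = -14.92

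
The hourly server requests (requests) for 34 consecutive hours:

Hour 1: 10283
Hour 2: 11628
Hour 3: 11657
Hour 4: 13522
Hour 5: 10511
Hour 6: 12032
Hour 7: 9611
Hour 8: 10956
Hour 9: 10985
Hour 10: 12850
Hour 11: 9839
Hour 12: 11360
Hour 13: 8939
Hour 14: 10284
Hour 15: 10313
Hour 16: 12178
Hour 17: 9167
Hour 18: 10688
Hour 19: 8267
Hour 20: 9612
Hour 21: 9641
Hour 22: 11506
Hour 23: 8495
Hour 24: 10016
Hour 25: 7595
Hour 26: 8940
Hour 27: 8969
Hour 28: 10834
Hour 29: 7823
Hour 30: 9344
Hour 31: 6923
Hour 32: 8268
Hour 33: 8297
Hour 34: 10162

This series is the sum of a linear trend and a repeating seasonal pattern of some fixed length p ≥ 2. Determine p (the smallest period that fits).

First differences y_{t+1} − y_t: 1345, 29, 1865, -3011, 1521, -2421, 1345, 29, 1865, -3011, 1521, -2421, 1345, 29, …
The difference pattern repeats every 6 terms and not for any smaller step, so p = 6.

6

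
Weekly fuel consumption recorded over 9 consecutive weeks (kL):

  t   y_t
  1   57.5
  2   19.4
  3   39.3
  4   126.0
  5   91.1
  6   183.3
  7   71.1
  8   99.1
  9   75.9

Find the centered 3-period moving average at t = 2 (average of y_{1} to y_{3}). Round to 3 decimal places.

38.733

Sum of periods 1–3: 57.5 + 19.4 + 39.3 = 116.2
Divide by 3: 116.2 / 3 = 38.733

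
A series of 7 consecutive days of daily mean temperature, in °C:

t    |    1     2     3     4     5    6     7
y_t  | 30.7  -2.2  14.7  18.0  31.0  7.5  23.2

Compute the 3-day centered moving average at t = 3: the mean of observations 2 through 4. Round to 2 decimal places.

Sum of periods 2–4: (-2.2) + 14.7 + 18.0 = 30.5
Divide by 3: 30.5 / 3 = 10.17

10.17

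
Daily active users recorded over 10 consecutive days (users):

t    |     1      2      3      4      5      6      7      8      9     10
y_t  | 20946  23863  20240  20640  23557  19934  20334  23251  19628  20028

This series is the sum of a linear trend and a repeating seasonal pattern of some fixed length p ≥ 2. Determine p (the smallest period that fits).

3

First differences y_{t+1} − y_t: 2917, -3623, 400, 2917, -3623, 400, 2917, -3623, …
The difference pattern repeats every 3 terms and not for any smaller step, so p = 3.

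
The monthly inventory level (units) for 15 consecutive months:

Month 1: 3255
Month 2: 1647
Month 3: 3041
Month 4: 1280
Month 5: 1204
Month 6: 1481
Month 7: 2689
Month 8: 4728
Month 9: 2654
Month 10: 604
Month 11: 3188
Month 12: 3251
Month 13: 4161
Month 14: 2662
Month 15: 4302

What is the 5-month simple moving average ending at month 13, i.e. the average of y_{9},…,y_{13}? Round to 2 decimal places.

Sum of periods 9–13: 2654 + 604 + 3188 + 3251 + 4161 = 13858
Divide by 5: 13858 / 5 = 2771.60

2771.60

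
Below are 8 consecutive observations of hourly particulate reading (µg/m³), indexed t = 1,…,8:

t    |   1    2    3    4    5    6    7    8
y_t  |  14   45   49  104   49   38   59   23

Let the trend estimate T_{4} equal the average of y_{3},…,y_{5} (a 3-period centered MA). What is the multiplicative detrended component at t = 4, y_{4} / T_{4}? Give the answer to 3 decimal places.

Trend T_4 = (49 + 104 + 49) / 3 = 202/3 = 67.33333
Ratio to trend: 104 / 67.33333 = 1.545

1.545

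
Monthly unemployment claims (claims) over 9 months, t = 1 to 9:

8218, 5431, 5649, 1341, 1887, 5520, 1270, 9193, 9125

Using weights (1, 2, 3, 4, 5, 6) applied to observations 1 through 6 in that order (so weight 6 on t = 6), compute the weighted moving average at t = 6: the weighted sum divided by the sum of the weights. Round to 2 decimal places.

3997.43

Weighted sum: 1·8218 + 2·5431 + 3·5649 + 4·1341 + 5·1887 + 6·5520 = 8218 + 10862 + 16947 + 5364 + 9435 + 33120 = 83946
Weight total: 1 + 2 + 3 + 4 + 5 + 6 = 21
WMA = 83946 / 21 = 3997.43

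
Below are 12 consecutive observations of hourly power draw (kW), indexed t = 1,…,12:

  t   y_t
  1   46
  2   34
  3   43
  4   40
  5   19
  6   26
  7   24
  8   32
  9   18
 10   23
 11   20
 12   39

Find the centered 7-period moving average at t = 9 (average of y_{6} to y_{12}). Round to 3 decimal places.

26.000

Sum of periods 6–12: 26 + 24 + 32 + 18 + 23 + 20 + 39 = 182
Divide by 7: 182 / 7 = 26.000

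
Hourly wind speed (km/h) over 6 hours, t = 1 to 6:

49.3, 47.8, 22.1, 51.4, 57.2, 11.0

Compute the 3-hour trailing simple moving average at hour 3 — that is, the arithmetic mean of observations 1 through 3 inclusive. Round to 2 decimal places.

Sum of periods 1–3: 49.3 + 47.8 + 22.1 = 119.2
Divide by 3: 119.2 / 3 = 39.73

39.73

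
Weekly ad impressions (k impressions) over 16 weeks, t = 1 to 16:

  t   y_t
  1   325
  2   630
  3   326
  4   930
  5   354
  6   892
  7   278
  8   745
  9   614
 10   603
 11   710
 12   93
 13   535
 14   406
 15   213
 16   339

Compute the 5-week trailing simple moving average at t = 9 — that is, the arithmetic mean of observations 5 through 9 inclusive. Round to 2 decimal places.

Sum of periods 5–9: 354 + 892 + 278 + 745 + 614 = 2883
Divide by 5: 2883 / 5 = 576.60

576.60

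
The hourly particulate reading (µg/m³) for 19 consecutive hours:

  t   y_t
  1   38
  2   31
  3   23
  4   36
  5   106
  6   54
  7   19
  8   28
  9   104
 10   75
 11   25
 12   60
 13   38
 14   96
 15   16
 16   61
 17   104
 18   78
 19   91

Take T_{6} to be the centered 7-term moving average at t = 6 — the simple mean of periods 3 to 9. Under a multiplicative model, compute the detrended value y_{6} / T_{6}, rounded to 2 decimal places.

1.02

Trend T_6 = (23 + 36 + 106 + 54 + 19 + 28 + 104) / 7 = 370/7 = 52.8571
Ratio to trend: 54 / 52.8571 = 1.02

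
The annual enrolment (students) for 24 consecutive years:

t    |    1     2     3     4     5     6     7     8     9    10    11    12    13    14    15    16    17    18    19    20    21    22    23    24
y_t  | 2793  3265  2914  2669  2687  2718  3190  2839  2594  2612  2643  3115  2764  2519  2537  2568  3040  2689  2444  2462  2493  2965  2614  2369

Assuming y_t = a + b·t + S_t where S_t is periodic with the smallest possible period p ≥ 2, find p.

5

First differences y_{t+1} − y_t: 472, -351, -245, 18, 31, 472, -351, -245, 18, 31, 472, -351, …
The difference pattern repeats every 5 terms and not for any smaller step, so p = 5.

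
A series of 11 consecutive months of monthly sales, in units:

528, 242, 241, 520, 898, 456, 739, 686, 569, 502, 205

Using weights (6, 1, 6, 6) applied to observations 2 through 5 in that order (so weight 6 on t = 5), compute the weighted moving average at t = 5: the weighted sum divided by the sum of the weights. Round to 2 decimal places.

536.89

Weighted sum: 6·242 + 1·241 + 6·520 + 6·898 = 1452 + 241 + 3120 + 5388 = 10201
Weight total: 6 + 1 + 6 + 6 = 19
WMA = 10201 / 19 = 536.89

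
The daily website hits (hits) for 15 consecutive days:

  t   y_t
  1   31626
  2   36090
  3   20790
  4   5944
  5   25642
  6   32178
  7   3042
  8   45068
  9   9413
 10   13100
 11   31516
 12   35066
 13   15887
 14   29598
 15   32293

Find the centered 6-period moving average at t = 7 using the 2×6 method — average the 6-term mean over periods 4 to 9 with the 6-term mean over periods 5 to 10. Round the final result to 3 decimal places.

20810.833

Sum over 4–9: 5944 + 25642 + 32178 + 3042 + 45068 + 9413 = 121287
Sum over 5–10: 25642 + 32178 + 3042 + 45068 + 9413 + 13100 = 128443
CMA at t=7 = (121287 + 128443) / (2·6) = 249730 / 12 = 20810.833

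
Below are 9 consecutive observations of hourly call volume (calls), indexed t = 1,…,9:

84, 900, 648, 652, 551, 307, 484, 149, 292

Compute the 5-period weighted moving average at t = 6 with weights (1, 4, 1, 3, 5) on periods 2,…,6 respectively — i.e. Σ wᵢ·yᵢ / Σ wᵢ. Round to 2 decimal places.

523.71

Weighted sum: 1·900 + 4·648 + 1·652 + 3·551 + 5·307 = 900 + 2592 + 652 + 1653 + 1535 = 7332
Weight total: 1 + 4 + 1 + 3 + 5 = 14
WMA = 7332 / 14 = 523.71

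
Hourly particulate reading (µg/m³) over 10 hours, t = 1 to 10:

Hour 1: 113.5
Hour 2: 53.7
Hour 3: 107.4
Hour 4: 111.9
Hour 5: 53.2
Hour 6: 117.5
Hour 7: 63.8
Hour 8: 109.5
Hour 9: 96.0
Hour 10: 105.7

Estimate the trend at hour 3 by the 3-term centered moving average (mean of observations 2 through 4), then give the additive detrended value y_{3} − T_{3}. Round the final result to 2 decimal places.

Trend T_3 = (53.7 + 107.4 + 111.9) / 3 = 273.0/3 = 91.0000
Detrended value: 107.4 − 91.0000 = 16.40

16.40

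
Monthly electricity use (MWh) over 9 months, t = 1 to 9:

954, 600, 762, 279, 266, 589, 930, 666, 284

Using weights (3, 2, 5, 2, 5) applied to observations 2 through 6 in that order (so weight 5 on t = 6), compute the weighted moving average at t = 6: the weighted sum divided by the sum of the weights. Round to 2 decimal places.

482.12

Weighted sum: 3·600 + 2·762 + 5·279 + 2·266 + 5·589 = 1800 + 1524 + 1395 + 532 + 2945 = 8196
Weight total: 3 + 2 + 5 + 2 + 5 = 17
WMA = 8196 / 17 = 482.12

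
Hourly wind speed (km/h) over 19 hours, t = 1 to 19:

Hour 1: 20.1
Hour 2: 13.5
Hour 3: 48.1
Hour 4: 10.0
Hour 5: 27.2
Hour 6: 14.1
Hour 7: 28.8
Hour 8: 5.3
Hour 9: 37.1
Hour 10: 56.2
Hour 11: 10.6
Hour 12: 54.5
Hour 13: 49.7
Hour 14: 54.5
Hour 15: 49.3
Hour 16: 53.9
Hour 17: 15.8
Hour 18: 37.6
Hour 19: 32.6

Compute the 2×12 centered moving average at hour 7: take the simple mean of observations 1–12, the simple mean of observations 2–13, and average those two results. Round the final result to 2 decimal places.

Sum over 1–12: 20.1 + 13.5 + 48.1 + 10.0 + 27.2 + 14.1 + 28.8 + 5.3 + 37.1 + 56.2 + 10.6 + 54.5 = 325.5
Sum over 2–13: 13.5 + 48.1 + 10.0 + 27.2 + 14.1 + 28.8 + 5.3 + 37.1 + 56.2 + 10.6 + 54.5 + 49.7 = 355.1
CMA at t=7 = (325.5 + 355.1) / (2·12) = 680.6 / 24 = 28.36

28.36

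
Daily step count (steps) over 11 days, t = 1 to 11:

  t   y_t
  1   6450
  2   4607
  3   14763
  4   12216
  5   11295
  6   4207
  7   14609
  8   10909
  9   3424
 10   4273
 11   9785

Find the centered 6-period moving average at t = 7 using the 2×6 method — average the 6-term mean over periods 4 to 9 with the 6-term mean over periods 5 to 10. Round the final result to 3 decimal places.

Sum over 4–9: 12216 + 11295 + 4207 + 14609 + 10909 + 3424 = 56660
Sum over 5–10: 11295 + 4207 + 14609 + 10909 + 3424 + 4273 = 48717
CMA at t=7 = (56660 + 48717) / (2·6) = 105377 / 12 = 8781.417

8781.417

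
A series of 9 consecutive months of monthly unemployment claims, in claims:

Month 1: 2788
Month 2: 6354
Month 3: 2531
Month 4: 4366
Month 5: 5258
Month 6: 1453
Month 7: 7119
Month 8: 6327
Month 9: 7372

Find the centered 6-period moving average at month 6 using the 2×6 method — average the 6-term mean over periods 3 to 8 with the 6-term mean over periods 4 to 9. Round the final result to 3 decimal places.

4912.417

Sum over 3–8: 2531 + 4366 + 5258 + 1453 + 7119 + 6327 = 27054
Sum over 4–9: 4366 + 5258 + 1453 + 7119 + 6327 + 7372 = 31895
CMA at t=6 = (27054 + 31895) / (2·6) = 58949 / 12 = 4912.417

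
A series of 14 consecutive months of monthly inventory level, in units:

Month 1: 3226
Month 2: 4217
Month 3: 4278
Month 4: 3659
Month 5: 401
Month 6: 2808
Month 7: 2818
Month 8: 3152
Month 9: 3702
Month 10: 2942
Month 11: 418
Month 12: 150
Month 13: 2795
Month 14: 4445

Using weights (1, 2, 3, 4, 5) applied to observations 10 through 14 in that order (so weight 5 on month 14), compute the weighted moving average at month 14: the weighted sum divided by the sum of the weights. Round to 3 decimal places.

2508.867

Weighted sum: 1·2942 + 2·418 + 3·150 + 4·2795 + 5·4445 = 2942 + 836 + 450 + 11180 + 22225 = 37633
Weight total: 1 + 2 + 3 + 4 + 5 = 15
WMA = 37633 / 15 = 2508.867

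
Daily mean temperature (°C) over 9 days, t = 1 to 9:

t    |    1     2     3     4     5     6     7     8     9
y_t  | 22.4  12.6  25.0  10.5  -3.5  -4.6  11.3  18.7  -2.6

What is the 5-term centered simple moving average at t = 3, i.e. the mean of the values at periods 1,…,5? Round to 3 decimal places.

Sum of periods 1–5: 22.4 + 12.6 + 25.0 + 10.5 + (-3.5) = 67.0
Divide by 5: 67.0 / 5 = 13.400

13.400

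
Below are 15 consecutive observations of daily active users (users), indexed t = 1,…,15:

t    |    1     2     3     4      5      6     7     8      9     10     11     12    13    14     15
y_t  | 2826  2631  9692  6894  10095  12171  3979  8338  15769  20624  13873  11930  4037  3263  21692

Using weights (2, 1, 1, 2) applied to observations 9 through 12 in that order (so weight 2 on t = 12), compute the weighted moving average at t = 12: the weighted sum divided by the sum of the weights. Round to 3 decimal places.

14982.500

Weighted sum: 2·15769 + 1·20624 + 1·13873 + 2·11930 = 31538 + 20624 + 13873 + 23860 = 89895
Weight total: 2 + 1 + 1 + 2 = 6
WMA = 89895 / 6 = 14982.500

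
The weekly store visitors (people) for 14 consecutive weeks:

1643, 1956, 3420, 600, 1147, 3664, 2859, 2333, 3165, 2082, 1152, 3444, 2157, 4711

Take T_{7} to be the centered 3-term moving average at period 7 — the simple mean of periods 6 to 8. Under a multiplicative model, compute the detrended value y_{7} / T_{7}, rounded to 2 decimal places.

Trend T_7 = (3664 + 2859 + 2333) / 3 = 8856/3 = 2952.0000
Ratio to trend: 2859 / 2952.0000 = 0.97

0.97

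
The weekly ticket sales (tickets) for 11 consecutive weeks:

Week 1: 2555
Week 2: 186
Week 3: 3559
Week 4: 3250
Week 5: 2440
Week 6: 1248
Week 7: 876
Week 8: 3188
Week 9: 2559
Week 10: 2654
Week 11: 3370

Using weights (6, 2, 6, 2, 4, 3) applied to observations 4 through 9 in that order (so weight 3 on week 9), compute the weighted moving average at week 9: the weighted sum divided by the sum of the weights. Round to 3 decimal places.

Weighted sum: 6·3250 + 2·2440 + 6·1248 + 2·876 + 4·3188 + 3·2559 = 19500 + 4880 + 7488 + 1752 + 12752 + 7677 = 54049
Weight total: 6 + 2 + 6 + 2 + 4 + 3 = 23
WMA = 54049 / 23 = 2349.957

2349.957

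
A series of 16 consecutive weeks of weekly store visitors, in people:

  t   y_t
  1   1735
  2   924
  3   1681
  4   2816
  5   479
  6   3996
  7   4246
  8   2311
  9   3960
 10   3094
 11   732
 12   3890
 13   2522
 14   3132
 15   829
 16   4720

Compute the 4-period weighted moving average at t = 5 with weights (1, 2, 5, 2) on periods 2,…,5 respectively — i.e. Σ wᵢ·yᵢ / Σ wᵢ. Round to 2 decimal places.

1932.40

Weighted sum: 1·924 + 2·1681 + 5·2816 + 2·479 = 924 + 3362 + 14080 + 958 = 19324
Weight total: 1 + 2 + 5 + 2 = 10
WMA = 19324 / 10 = 1932.40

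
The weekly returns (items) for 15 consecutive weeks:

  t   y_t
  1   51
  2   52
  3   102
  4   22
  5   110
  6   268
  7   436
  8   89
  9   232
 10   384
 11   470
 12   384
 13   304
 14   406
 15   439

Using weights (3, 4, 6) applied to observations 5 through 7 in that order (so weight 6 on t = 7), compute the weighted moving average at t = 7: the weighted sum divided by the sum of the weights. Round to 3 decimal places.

Weighted sum: 3·110 + 4·268 + 6·436 = 330 + 1072 + 2616 = 4018
Weight total: 3 + 4 + 6 = 13
WMA = 4018 / 13 = 309.077

309.077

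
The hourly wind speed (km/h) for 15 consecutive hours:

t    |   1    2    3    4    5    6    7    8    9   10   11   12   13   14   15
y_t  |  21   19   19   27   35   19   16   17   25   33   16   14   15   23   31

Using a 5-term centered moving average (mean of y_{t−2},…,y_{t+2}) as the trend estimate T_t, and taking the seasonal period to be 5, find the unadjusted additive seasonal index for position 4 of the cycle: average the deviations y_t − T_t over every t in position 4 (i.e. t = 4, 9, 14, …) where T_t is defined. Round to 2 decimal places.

3.40

Season position 4 occurs at t = 4, 9 (where T_t is defined).
t=4: T_4 = 23.8000; y_4 − T_4 = 27 − 23.8000 = 3.2000
t=9: T_9 = 21.4000; y_9 − T_9 = 25 − 21.4000 = 3.6000
Mean deviation: (3.2000 + 3.6000) / 2 = 3.40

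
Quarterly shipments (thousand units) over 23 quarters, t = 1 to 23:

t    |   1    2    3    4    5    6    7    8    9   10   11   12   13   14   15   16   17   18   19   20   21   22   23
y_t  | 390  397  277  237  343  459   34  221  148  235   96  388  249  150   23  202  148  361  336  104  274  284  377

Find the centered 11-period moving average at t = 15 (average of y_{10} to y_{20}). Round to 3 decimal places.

208.364

Sum of periods 10–20: 235 + 96 + 388 + 249 + 150 + 23 + 202 + 148 + 361 + 336 + 104 = 2292
Divide by 11: 2292 / 11 = 208.364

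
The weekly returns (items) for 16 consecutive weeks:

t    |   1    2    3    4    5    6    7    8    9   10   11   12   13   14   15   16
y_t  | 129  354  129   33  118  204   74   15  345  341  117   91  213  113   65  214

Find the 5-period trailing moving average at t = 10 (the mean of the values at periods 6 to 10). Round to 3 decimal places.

195.800

Sum of periods 6–10: 204 + 74 + 15 + 345 + 341 = 979
Divide by 5: 979 / 5 = 195.800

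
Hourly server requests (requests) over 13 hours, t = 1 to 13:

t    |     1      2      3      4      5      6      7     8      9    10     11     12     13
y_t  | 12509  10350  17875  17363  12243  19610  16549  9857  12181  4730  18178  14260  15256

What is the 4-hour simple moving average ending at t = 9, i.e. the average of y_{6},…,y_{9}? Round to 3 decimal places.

Sum of periods 6–9: 19610 + 16549 + 9857 + 12181 = 58197
Divide by 4: 58197 / 4 = 14549.250

14549.250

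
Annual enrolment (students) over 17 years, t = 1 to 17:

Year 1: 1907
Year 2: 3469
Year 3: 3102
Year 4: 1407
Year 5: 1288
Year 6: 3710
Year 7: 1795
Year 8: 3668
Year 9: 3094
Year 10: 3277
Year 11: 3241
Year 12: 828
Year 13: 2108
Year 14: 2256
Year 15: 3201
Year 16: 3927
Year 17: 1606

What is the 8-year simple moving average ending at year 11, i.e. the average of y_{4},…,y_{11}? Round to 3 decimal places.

Sum of periods 4–11: 1407 + 1288 + 3710 + 1795 + 3668 + 3094 + 3277 + 3241 = 21480
Divide by 8: 21480 / 8 = 2685.000

2685.000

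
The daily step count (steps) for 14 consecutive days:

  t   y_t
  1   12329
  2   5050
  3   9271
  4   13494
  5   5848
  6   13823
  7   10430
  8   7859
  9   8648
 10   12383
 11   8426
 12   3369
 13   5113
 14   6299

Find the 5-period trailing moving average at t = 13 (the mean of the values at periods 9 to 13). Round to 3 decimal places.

7587.800

Sum of periods 9–13: 8648 + 12383 + 8426 + 3369 + 5113 = 37939
Divide by 5: 37939 / 5 = 7587.800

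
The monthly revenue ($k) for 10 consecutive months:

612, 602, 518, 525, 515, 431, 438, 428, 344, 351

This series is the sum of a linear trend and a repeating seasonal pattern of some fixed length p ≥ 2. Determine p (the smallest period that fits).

3

First differences y_{t+1} − y_t: -10, -84, 7, -10, -84, 7, -10, -84, …
The difference pattern repeats every 3 terms and not for any smaller step, so p = 3.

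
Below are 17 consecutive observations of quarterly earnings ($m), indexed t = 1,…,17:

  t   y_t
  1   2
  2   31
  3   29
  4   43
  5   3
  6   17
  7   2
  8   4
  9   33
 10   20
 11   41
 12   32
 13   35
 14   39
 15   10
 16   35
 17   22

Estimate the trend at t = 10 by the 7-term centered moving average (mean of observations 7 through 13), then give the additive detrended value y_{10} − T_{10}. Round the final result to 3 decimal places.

Trend T_10 = (2 + 4 + 33 + 20 + 41 + 32 + 35) / 7 = 167/7 = 23.85714
Detrended value: 20 − 23.85714 = -3.857

-3.857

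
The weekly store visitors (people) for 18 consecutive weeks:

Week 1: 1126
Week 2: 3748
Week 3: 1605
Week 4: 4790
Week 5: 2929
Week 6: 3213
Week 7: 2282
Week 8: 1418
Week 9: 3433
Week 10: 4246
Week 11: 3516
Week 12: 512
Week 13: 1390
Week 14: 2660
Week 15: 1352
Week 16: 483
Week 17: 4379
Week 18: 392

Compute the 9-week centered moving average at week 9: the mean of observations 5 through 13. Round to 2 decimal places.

Sum of periods 5–13: 2929 + 3213 + 2282 + 1418 + 3433 + 4246 + 3516 + 512 + 1390 = 22939
Divide by 9: 22939 / 9 = 2548.78

2548.78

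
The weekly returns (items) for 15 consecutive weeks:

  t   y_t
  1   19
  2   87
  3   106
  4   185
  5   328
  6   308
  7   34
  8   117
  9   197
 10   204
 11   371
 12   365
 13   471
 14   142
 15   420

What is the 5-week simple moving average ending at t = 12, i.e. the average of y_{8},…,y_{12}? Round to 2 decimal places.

Sum of periods 8–12: 117 + 197 + 204 + 371 + 365 = 1254
Divide by 5: 1254 / 5 = 250.80

250.80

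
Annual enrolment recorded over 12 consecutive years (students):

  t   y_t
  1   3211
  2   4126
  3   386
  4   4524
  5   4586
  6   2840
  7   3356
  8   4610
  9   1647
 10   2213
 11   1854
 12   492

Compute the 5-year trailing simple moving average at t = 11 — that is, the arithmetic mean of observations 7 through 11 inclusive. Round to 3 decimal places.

2736.000

Sum of periods 7–11: 3356 + 4610 + 1647 + 2213 + 1854 = 13680
Divide by 5: 13680 / 5 = 2736.000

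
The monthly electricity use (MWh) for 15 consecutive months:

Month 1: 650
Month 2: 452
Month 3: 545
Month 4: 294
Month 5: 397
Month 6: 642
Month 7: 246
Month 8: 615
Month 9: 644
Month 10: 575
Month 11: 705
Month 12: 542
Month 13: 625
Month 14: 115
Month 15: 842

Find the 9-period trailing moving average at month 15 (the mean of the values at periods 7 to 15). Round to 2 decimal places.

Sum of periods 7–15: 246 + 615 + 644 + 575 + 705 + 542 + 625 + 115 + 842 = 4909
Divide by 9: 4909 / 9 = 545.44

545.44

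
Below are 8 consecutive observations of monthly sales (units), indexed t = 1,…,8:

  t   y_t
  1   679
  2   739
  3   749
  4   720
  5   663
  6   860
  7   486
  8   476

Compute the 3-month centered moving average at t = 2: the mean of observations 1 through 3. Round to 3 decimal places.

722.333

Sum of periods 1–3: 679 + 739 + 749 = 2167
Divide by 3: 2167 / 3 = 722.333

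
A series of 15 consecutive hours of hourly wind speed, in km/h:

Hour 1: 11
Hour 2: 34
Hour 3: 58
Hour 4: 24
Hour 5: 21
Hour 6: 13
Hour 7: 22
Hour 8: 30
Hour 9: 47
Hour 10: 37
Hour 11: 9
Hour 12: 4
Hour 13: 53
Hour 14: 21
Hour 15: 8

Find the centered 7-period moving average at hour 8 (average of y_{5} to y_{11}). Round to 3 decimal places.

25.571

Sum of periods 5–11: 21 + 13 + 22 + 30 + 47 + 37 + 9 = 179
Divide by 7: 179 / 7 = 25.571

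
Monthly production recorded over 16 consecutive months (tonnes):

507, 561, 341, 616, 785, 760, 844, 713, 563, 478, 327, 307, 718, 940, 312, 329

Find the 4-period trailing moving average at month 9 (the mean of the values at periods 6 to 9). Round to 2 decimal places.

720.00

Sum of periods 6–9: 760 + 844 + 713 + 563 = 2880
Divide by 4: 2880 / 4 = 720.00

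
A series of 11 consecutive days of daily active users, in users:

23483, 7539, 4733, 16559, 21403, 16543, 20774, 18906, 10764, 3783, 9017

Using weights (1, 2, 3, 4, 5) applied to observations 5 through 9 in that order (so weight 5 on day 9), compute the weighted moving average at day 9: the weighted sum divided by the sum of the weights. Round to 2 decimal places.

Weighted sum: 1·21403 + 2·16543 + 3·20774 + 4·18906 + 5·10764 = 21403 + 33086 + 62322 + 75624 + 53820 = 246255
Weight total: 1 + 2 + 3 + 4 + 5 = 15
WMA = 246255 / 15 = 16417.00

16417.00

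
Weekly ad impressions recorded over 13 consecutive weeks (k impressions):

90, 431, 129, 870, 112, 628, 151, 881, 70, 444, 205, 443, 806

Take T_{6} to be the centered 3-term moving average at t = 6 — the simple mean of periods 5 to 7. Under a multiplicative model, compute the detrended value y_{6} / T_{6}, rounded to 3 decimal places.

2.114

Trend T_6 = (112 + 628 + 151) / 3 = 891/3 = 297.00000
Ratio to trend: 628 / 297.00000 = 2.114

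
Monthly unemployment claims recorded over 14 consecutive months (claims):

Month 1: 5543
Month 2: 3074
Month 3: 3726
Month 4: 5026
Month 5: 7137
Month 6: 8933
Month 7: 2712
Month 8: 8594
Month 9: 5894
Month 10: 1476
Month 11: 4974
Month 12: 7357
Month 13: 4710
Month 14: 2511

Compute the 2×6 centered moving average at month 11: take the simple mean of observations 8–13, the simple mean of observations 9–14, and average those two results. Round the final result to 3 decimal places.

4993.917

Sum over 8–13: 8594 + 5894 + 1476 + 4974 + 7357 + 4710 = 33005
Sum over 9–14: 5894 + 1476 + 4974 + 7357 + 4710 + 2511 = 26922
CMA at t=11 = (33005 + 26922) / (2·6) = 59927 / 12 = 4993.917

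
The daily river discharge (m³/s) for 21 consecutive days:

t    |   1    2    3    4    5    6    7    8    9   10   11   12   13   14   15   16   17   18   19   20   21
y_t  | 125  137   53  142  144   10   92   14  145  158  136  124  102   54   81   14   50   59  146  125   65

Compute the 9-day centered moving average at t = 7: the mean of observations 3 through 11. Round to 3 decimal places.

Sum of periods 3–11: 53 + 142 + 144 + 10 + 92 + 14 + 145 + 158 + 136 = 894
Divide by 9: 894 / 9 = 99.333

99.333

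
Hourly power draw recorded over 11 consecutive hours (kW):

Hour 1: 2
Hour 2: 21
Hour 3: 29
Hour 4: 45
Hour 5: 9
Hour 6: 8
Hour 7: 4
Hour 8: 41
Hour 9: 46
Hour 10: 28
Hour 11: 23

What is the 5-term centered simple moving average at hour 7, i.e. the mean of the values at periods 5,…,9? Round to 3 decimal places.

Sum of periods 5–9: 9 + 8 + 4 + 41 + 46 = 108
Divide by 5: 108 / 5 = 21.600

21.600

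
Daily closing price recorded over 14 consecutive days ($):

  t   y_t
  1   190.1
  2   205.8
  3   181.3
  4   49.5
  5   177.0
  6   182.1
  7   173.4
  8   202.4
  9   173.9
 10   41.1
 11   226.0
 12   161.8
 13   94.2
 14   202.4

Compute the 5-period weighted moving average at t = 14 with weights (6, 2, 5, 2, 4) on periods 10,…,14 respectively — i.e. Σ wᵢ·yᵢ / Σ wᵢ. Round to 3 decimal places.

Weighted sum: 6·41.1 + 2·226.0 + 5·161.8 + 2·94.2 + 4·202.4 = 246.6 + 452.0 + 809.0 + 188.4 + 809.6 = 2505.6
Weight total: 6 + 2 + 5 + 2 + 4 = 19
WMA = 2505.6 / 19 = 131.874

131.874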